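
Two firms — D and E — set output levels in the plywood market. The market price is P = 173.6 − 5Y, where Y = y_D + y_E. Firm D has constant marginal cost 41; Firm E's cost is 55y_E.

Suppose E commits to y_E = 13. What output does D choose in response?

Firm D's profit: π = y_D(173.6 − 5(y_D + y_E)) − 41y_D.
∂π/∂y_D = 132.6 − 10y_D − 5y_E = 0, so y_D = 13.26 − 0.5y_E.
At y_E = 13: y_D = 13.26 − 0.5·13 = 6.76.

6.76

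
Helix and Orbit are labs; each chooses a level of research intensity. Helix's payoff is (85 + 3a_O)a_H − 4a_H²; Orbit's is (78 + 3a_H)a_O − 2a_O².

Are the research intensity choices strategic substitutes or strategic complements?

Expanding Helix's payoff: 85a_H + 3a_Oa_H − 4a_H².
∂π/∂a_H = 85 + 3a_O − 8a_H = 0, so a_H = 10.625 + 0.375a_O.
The best-response slope da_H/da_O = 0.375 > 0: the reaction function is upward-sloping, so the choices are strategic complements.

strategic complements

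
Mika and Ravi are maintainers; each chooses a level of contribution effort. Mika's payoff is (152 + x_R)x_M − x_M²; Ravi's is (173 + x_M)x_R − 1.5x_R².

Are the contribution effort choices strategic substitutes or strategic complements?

Expanding Mika's payoff: 152x_M + x_Rx_M − x_M².
∂π/∂x_M = 152 + x_R − 2x_M = 0, so x_M = 76 + 0.5x_R.
The best-response slope dx_M/dx_R = 0.5 > 0: the reaction function is upward-sloping, so the choices are strategic complements.

strategic complements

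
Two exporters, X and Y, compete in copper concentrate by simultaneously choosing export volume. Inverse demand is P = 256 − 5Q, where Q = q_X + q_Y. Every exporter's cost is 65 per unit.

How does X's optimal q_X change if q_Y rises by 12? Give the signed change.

Exporter X's profit: π = q_X(256 − 5(q_X + q_Y)) − 65q_X.
∂π/∂q_X = 191 − 10q_X − 5q_Y = 0, so q_X = 19.1 − 0.5q_Y.
The reaction-function slope is −0.5, so a 12-unit rise in q_Y moves q_X by −0.5 × 12 = −6. X's best response falls — the actions are strategic substitutes.

-6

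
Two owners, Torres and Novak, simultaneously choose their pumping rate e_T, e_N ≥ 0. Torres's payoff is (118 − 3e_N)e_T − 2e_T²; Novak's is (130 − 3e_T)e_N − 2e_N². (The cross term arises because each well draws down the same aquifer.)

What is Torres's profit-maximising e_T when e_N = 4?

26.5

Expanding Torres's payoff: 118e_T − 3e_Ne_T − 2e_T².
∂π/∂e_T = 118 − 3e_N − 4e_T = 0, so e_T = 29.5 − 0.75e_N.
At e_N = 4: e_T = 29.5 − 0.75·4 = 26.5.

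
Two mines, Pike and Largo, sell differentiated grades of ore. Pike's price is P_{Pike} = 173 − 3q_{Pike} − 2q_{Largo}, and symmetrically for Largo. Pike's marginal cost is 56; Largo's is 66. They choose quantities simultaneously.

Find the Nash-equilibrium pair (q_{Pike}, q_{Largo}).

Mine Pike's profit: π = q_{Pike}(173 − 3q_{Pike} − 2q_{Largo}) − 56q_{Pike}.
∂π/∂q_{Pike} = 117 − 6q_{Pike} − 2q_{Largo} = 0 ⇒ q_{Pike} = 19.5 − (1/3)q_{Largo}.
Similarly q_{Largo} = 107/6 − (1/3)q_{Pike}.
Substituting the second reaction function into the first: q_{Pike} = 19.5 − (1/3)(107/6 − (1/3)q_{Pike}), which gives (8/9)q_{Pike} = 122/9 ⇒ q_{Pike} = 15.25.
Then q_{Largo} = 107/6 − (1/3)·15.25 = 12.75.

15.25, 12.75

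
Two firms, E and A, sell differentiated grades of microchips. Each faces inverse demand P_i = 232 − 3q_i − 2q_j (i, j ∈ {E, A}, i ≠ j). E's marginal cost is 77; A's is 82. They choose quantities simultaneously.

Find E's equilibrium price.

Firm E's profit: π = q_E(232 − 3q_E − 2q_A) − 77q_E.
∂π/∂q_E = 155 − 6q_E − 2q_A = 0 ⇒ q_E = 155/6 − (1/3)q_A.
Similarly q_A = 25 − (1/3)q_E.
Plugging q_A into E's best response: q_E = 155/6 − (1/3)(25 − (1/3)q_E) ⇒ (8/9)q_E = 17.5, so q_E = 19.6875.
Then q_A = 25 − (1/3)·19.6875 = 18.4375.
P_E = 232 − 3·19.6875 − 2·18.4375 = 136.0625.

136.0625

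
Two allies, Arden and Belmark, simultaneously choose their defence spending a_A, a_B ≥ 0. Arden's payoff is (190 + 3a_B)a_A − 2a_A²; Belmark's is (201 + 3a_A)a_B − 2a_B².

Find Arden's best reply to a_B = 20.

Expanding Arden's payoff: 190a_A + 3a_Ba_A − 2a_A².
∂π/∂a_A = 190 + 3a_B − 4a_A = 0, so a_A = 47.5 + 0.75a_B.
At a_B = 20: a_A = 47.5 + 0.75·20 = 62.5.

62.5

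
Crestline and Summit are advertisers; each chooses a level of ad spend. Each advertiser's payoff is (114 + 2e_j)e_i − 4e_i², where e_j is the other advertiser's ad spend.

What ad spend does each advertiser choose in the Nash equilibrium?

Crestline's payoff is (114 + 2e_S)e_C − 4e_C².
∂π/∂e_C = 114 + 2e_S − 8e_C = 0, so e_C = 14.25 + 0.25e_S.
By symmetry e_S = e_C; substituting into the reaction function, 0.75e_C = 14.25 and e_C = 19.

19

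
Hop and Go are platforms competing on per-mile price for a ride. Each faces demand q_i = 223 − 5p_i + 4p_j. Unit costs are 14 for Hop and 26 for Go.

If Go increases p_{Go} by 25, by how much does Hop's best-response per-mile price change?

10

Hop's profit: π = (p_{Hop} − 14)(223 − 5p_{Hop} + 4p_{Go}).
∂π/∂p_{Hop} = 293 − 10p_{Hop} + 4p_{Go} = 0 ⇒ p_{Hop} = 29.3 + 0.4p_{Go}.
The reaction-function slope is 0.4, so a 25-unit rise in p_{Go} moves p_{Hop} by 0.4 × 25 = 10. Hop's best response rises — the actions are strategic complements.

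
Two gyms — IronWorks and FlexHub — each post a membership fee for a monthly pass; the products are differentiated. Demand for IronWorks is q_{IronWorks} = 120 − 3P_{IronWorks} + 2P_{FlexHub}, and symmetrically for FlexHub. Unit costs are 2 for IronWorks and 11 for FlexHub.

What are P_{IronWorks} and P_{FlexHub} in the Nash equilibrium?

IronWorks's profit: π = (P_{IronWorks} − 2)(120 − 3P_{IronWorks} + 2P_{FlexHub}).
∂π/∂P_{IronWorks} = 126 − 6P_{IronWorks} + 2P_{FlexHub} = 0 ⇒ P_{IronWorks} = 21 + (1/3)P_{FlexHub}.
Similarly P_{FlexHub} = 25.5 + (1/3)P_{IronWorks}.
Solving the two reaction functions simultaneously: (1 − (1/3)(1/3))P_{IronWorks} = 21 + (1/3)·25.5, so (8/9)P_{IronWorks} = 29.5 and P_{IronWorks} = 33.1875.
Then P_{FlexHub} = 25.5 + (1/3)·33.1875 = 36.5625.

33.1875, 36.5625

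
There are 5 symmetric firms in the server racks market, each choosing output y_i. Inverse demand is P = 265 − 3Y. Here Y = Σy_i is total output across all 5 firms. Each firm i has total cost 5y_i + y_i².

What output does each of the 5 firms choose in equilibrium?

A representative firm's profit is π_i = y_i(265 − 3Y) − 5y_i − y_i², with Y = y_i + Σ_{j≠i} y_j.
First-order condition: 260 − 8y_i − 3Σ_{j≠i} y_j = 0.
In a symmetric equilibrium every firm chooses the same y, so Σ_{j≠i} y_j = 4y. The condition becomes 260 − 20y = 0, giving y = 260/20 = 13.

13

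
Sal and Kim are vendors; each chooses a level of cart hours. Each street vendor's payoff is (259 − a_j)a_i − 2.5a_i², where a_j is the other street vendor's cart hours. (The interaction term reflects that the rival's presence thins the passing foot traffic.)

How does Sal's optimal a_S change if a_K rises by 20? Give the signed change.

Sal's payoff is (259 − a_K)a_S − 2.5a_S².
∂π/∂a_S = 259 − a_K − 5a_S = 0, so a_S = 51.8 − 0.2a_K.
The reaction-function slope is −0.2, so a 20-unit rise in a_K moves a_S by −0.2 × 20 = −4. Sal's best response falls — the actions are strategic substitutes.

-4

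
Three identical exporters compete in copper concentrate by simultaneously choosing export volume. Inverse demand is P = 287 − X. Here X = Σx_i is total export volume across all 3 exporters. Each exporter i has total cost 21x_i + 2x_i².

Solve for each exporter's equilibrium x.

A representative exporter's profit is π_i = x_i(287 − X) − 21x_i − 2x_i², with X = x_i + Σ_{j≠i} x_j.
First-order condition: 266 − 6x_i − Σ_{j≠i} x_j = 0.
Imposing symmetry (x_j = x for all j) turns Σ_{j≠i} x_j into 2x, so 266 = 8x and x = 33.25.

33.25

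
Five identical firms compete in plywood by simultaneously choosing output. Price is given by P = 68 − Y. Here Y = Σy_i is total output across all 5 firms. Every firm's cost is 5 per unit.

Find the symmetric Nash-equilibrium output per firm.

A representative firm's profit is π_i = y_i(68 − Y) − 5y_i, with Y = y_i + Σ_{j≠i} y_j.
First-order condition: 63 − 2y_i − Σ_{j≠i} y_j = 0.
With identical firms, set every y_j = y: then 63 − 2y − 4y = 0, i.e. y = 63/6 = 10.5.

10.5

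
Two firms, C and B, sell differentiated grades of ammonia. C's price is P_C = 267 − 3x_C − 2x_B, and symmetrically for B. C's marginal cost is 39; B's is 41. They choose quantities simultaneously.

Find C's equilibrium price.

124.875

Firm C's profit: π = x_C(267 − 3x_C − 2x_B) − 39x_C.
∂π/∂x_C = 228 − 6x_C − 2x_B = 0 ⇒ x_C = 38 − (1/3)x_B.
Similarly x_B = 113/3 − (1/3)x_C.
Solving the two reaction functions simultaneously: (1 − (−1/3)(−1/3))x_C = 38 − (1/3)·(113/3), so (8/9)x_C = 229/9 and x_C = 28.625.
Then x_B = 113/3 − (1/3)·28.625 = 28.125.
P_C = 267 − 3·28.625 − 2·28.125 = 124.875.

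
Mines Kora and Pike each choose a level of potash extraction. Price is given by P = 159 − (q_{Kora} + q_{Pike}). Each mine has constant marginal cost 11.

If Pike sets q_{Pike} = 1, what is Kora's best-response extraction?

73.5

Mine Kora's profit: π = q_{Kora}(159 − (q_{Kora} + q_{Pike})) − 11q_{Kora}.
∂π/∂q_{Kora} = 148 − 2q_{Kora} − q_{Pike} = 0, so q_{Kora} = 74 − 0.5q_{Pike}.
At q_{Pike} = 1: q_{Kora} = 74 − 0.5·1 = 73.5.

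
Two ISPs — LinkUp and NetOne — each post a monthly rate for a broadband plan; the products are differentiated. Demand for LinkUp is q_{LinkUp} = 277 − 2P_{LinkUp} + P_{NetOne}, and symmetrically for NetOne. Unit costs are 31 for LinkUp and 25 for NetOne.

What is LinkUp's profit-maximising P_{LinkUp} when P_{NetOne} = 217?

139

LinkUp's profit: π = (P_{LinkUp} − 31)(277 − 2P_{LinkUp} + P_{NetOne}).
∂π/∂P_{LinkUp} = 339 − 4P_{LinkUp} + P_{NetOne} = 0 ⇒ P_{LinkUp} = 84.75 + 0.25P_{NetOne}.
At P_{NetOne} = 217: P_{LinkUp} = 84.75 + 0.25·217 = 139.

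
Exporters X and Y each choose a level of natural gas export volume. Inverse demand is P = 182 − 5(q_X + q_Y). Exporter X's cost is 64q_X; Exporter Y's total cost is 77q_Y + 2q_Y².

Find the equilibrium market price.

113

Exporter X's profit: π = q_X(182 − 5(q_X + q_Y)) − 64q_X.
∂π/∂q_X = 118 − 10q_X − 5q_Y = 0, so q_X = 11.8 − 0.5q_Y.
For Y: ∂π/∂q_Y = 105 − 14q_Y − 5q_X = 0 ⇒ q_Y = 7.5 − (5/14)q_X.
Plugging q_Y into X's best response: q_X = 11.8 − 0.5(7.5 − (5/14)q_X) ⇒ (23/28)q_X = 8.05, so q_X = 9.8.
Then q_Y = 7.5 − (5/14)·9.8 = 4.
Equilibrium price: P = 182 − 5·13.8 = 113.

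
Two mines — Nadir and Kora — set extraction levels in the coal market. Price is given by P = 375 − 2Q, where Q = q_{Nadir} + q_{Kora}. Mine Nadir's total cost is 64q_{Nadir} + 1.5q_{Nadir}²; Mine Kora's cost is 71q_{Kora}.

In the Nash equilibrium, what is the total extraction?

Mine Nadir's profit: π = q_{Nadir}(375 − 2(q_{Nadir} + q_{Kora})) − 64q_{Nadir} − 1.5q_{Nadir}².
∂π/∂q_{Nadir} = 311 − 7q_{Nadir} − 2q_{Kora} = 0, so q_{Nadir} = 311/7 − (2/7)q_{Kora}.
For Kora: ∂π/∂q_{Kora} = 304 − 4q_{Kora} − 2q_{Nadir} = 0 ⇒ q_{Kora} = 76 − 0.5q_{Nadir}.
Substituting the second reaction function into the first: q_{Nadir} = 311/7 − (2/7)(76 − 0.5q_{Nadir}), which gives (6/7)q_{Nadir} = 159/7 ⇒ q_{Nadir} = 26.5.
Then q_{Kora} = 76 − 0.5·26.5 = 62.75.
Total extraction: 26.5 + 62.75 = 89.25.

89.25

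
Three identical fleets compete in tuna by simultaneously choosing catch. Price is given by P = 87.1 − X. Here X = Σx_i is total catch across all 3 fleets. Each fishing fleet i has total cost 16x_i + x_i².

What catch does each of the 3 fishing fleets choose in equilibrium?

11.85

A representative fishing fleet's profit is π_i = x_i(87.1 − X) − 16x_i − x_i², with X = x_i + Σ_{j≠i} x_j.
First-order condition: 71.1 − 4x_i − Σ_{j≠i} x_j = 0.
In a symmetric equilibrium every fishing fleet chooses the same x, so Σ_{j≠i} x_j = 2x. The condition becomes 71.1 − 6x = 0, giving x = 71.1/6 = 11.85.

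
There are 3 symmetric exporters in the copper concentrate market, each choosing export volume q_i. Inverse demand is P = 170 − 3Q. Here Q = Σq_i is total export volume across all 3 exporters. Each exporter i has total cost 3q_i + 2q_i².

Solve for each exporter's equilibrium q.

10.4375

A representative exporter's profit is π_i = q_i(170 − 3Q) − 3q_i − 2q_i², with Q = q_i + Σ_{j≠i} q_j.
First-order condition: 167 − 10q_i − 3Σ_{j≠i} q_j = 0.
In a symmetric equilibrium every exporter chooses the same q, so Σ_{j≠i} q_j = 2q. The condition becomes 167 − 16q = 0, giving q = 167/16 = 10.4375.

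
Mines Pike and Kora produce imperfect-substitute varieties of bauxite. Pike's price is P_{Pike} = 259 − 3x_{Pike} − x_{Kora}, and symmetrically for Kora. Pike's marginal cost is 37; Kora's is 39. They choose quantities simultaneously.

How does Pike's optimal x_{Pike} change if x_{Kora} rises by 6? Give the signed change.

-1

Mine Pike's profit: π = x_{Pike}(259 − 3x_{Pike} − x_{Kora}) − 37x_{Pike}.
∂π/∂x_{Pike} = 222 − 6x_{Pike} − x_{Kora} = 0 ⇒ x_{Pike} = 37 − (1/6)x_{Kora}.
The reaction-function slope is −1/6, so a 6-unit rise in x_{Kora} moves x_{Pike} by −1/6 × 6 = −1. Pike's best response falls — the actions are strategic substitutes.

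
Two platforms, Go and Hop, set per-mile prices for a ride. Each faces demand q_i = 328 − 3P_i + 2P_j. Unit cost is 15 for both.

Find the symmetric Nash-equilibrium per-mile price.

Go's profit: π = (P_{Go} − 15)(328 − 3P_{Go} + 2P_{Hop}).
∂π/∂P_{Go} = 373 − 6P_{Go} + 2P_{Hop} = 0 ⇒ P_{Go} = 373/6 + (1/3)P_{Hop}.
Setting P_{Go} = P_{Hop} in the reaction function: P_{Go} = 373/6 + (1/3)P_{Go}, so P_{Go} = (373/6) / (2/3) = 93.25.

93.25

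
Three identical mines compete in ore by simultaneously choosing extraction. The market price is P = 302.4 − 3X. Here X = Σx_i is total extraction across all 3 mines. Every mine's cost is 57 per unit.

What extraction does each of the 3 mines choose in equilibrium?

20.45

A representative mine's profit is π_i = x_i(302.4 − 3X) − 57x_i, with X = x_i + Σ_{j≠i} x_j.
First-order condition: 245.4 − 6x_i − 3Σ_{j≠i} x_j = 0.
With identical mines, set every x_j = x: then 245.4 − 6x − 6x = 0, i.e. x = 245.4/12 = 20.45.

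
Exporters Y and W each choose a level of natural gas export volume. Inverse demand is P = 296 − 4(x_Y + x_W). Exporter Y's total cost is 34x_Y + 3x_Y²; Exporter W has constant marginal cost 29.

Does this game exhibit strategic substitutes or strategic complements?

strategic substitutes

Exporter Y's profit: π = x_Y(296 − 4(x_Y + x_W)) − 34x_Y − 3x_Y².
∂π/∂x_Y = 262 − 14x_Y − 4x_W = 0, so x_Y = 131/7 − (2/7)x_W.
The best-response slope dx_Y/dx_W = −2/7 < 0: the reaction function is downward-sloping, so the choices are strategic substitutes.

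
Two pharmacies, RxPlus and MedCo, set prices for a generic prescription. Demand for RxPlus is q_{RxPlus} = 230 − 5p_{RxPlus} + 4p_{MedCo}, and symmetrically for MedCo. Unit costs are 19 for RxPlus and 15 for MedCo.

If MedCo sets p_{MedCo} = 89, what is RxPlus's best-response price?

RxPlus's profit: π = (p_{RxPlus} − 19)(230 − 5p_{RxPlus} + 4p_{MedCo}).
∂π/∂p_{RxPlus} = 325 − 10p_{RxPlus} + 4p_{MedCo} = 0 ⇒ p_{RxPlus} = 32.5 + 0.4p_{MedCo}.
At p_{MedCo} = 89: p_{RxPlus} = 32.5 + 0.4·89 = 68.1.

68.1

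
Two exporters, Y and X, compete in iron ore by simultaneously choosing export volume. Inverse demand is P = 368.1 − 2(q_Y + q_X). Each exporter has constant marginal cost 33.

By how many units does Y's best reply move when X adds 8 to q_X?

-4

Exporter Y's profit: π = q_Y(368.1 − 2(q_Y + q_X)) − 33q_Y.
∂π/∂q_Y = 335.1 − 4q_Y − 2q_X = 0, so q_Y = 83.775 − 0.5q_X.
The reaction-function slope is −0.5, so an 8-unit rise in q_X moves q_Y by −0.5 × 8 = −4. Y's best response falls — the actions are strategic substitutes.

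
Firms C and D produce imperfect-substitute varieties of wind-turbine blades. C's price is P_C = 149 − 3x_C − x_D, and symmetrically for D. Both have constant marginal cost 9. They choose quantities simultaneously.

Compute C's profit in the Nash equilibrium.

Firm C's profit: π = x_C(149 − 3x_C − x_D) − 9x_C.
∂π/∂x_C = 140 − 6x_C − x_D = 0 ⇒ x_C = 70/3 − (1/6)x_D.
By symmetry x_D = x_C; substituting into the reaction function, (7/6)x_C = 70/3 and x_C = 20.
P_C = 149 − 3·20 − 20 = 69.
Profit = (69 − 9)·20 = 1200.

1200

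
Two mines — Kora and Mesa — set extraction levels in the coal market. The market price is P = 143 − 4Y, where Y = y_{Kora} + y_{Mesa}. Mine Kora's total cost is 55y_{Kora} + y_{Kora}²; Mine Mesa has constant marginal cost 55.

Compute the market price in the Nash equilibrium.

88

Mine Kora's profit: π = y_{Kora}(143 − 4(y_{Kora} + y_{Mesa})) − 55y_{Kora} − y_{Kora}².
∂π/∂y_{Kora} = 88 − 10y_{Kora} − 4y_{Mesa} = 0, so y_{Kora} = 8.8 − 0.4y_{Mesa}.
For Mesa: ∂π/∂y_{Mesa} = 88 − 8y_{Mesa} − 4y_{Kora} = 0 ⇒ y_{Mesa} = 11 − 0.5y_{Kora}.
Substituting the second reaction function into the first: y_{Kora} = 8.8 − 0.4(11 − 0.5y_{Kora}), which gives 0.8y_{Kora} = 4.4 ⇒ y_{Kora} = 5.5.
Then y_{Mesa} = 11 − 0.5·5.5 = 8.25.
Equilibrium price: P = 143 − 4·13.75 = 88.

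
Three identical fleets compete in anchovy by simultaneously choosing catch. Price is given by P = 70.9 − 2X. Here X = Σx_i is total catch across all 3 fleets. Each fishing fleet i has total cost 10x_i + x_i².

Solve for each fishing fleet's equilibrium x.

6.09

A representative fishing fleet's profit is π_i = x_i(70.9 − 2X) − 10x_i − x_i², with X = x_i + Σ_{j≠i} x_j.
First-order condition: 60.9 − 6x_i − 2Σ_{j≠i} x_j = 0.
With identical fishing fleets, set every x_j = x: then 60.9 − 6x − 4x = 0, i.e. x = 60.9/10 = 6.09.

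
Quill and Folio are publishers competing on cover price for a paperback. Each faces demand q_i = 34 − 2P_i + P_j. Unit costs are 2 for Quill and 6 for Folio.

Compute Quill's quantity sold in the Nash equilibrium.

Quill's profit: π = (P_{Quill} − 2)(34 − 2P_{Quill} + P_{Folio}).
∂π/∂P_{Quill} = 38 − 4P_{Quill} + P_{Folio} = 0 ⇒ P_{Quill} = 9.5 + 0.25P_{Folio}.
Similarly P_{Folio} = 11.5 + 0.25P_{Quill}.
Substituting the second reaction function into the first: P_{Quill} = 9.5 + 0.25(11.5 + 0.25P_{Quill}), which gives 0.9375P_{Quill} = 12.375 ⇒ P_{Quill} = 13.2.
Then P_{Folio} = 11.5 + 0.25·13.2 = 14.8.
q_{Quill} = 34 − 2·13.2 + 14.8 = 22.4.

22.4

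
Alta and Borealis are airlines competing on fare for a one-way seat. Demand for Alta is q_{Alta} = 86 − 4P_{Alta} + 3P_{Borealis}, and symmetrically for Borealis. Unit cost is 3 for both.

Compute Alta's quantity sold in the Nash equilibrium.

Alta's profit: π = (P_{Alta} − 3)(86 − 4P_{Alta} + 3P_{Borealis}).
∂π/∂P_{Alta} = 98 − 8P_{Alta} + 3P_{Borealis} = 0 ⇒ P_{Alta} = 12.25 + 0.375P_{Borealis}.
Setting P_{Alta} = P_{Borealis} in the reaction function: P_{Alta} = 12.25 + 0.375P_{Alta}, so P_{Alta} = 12.25 / 0.625 = 19.6.
q_{Alta} = 86 − 4·19.6 + 3·19.6 = 66.4.

66.4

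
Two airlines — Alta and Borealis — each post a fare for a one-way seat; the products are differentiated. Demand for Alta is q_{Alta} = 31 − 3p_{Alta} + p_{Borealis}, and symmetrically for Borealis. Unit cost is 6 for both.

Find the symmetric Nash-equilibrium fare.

Alta's profit: π = (p_{Alta} − 6)(31 − 3p_{Alta} + p_{Borealis}).
∂π/∂p_{Alta} = 49 − 6p_{Alta} + p_{Borealis} = 0 ⇒ p_{Alta} = 49/6 + (1/6)p_{Borealis}.
Setting p_{Alta} = p_{Borealis} in the reaction function: p_{Alta} = 49/6 + (1/6)p_{Alta}, so p_{Alta} = (49/6) / (5/6) = 9.8.

9.8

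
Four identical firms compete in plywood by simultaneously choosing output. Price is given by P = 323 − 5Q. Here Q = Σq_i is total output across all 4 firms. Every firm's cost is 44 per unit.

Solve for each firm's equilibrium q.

A representative firm's profit is π_i = q_i(323 − 5Q) − 44q_i, with Q = q_i + Σ_{j≠i} q_j.
First-order condition: 279 − 10q_i − 5Σ_{j≠i} q_j = 0.
Imposing symmetry (q_j = q for all j) turns Σ_{j≠i} q_j into 3q, so 279 = 25q and q = 11.16.

11.16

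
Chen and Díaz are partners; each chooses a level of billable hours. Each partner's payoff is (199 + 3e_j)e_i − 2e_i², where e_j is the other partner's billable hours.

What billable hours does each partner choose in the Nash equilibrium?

199

Chen's payoff is (199 + 3e_D)e_C − 2e_C².
∂π/∂e_C = 199 + 3e_D − 4e_C = 0, so e_C = 49.75 + 0.75e_D.
By symmetry e_D = e_C; substituting into the reaction function, 0.25e_C = 49.75 and e_C = 199.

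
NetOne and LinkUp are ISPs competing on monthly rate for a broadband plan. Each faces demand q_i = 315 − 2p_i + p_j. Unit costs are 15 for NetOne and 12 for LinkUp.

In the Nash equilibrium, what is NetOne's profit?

19840.32

NetOne's profit: π = (p_{NetOne} − 15)(315 − 2p_{NetOne} + p_{LinkUp}).
∂π/∂p_{NetOne} = 345 − 4p_{NetOne} + p_{LinkUp} = 0 ⇒ p_{NetOne} = 86.25 + 0.25p_{LinkUp}.
Similarly p_{LinkUp} = 84.75 + 0.25p_{NetOne}.
Solving the two reaction functions simultaneously: (1 − (0.25)(0.25))p_{NetOne} = 86.25 + 0.25·84.75, so 0.9375p_{NetOne} = 107.4375 and p_{NetOne} = 114.6.
Then p_{LinkUp} = 84.75 + 0.25·114.6 = 113.4.
q_{NetOne} = 315 − 2·114.6 + 113.4 = 199.2.
Profit = (114.6 − 15)·199.2 = 19840.32.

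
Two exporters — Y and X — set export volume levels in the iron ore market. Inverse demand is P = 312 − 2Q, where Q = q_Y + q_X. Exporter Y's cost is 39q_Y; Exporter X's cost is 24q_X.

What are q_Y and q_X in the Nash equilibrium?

Exporter Y's profit: π = q_Y(312 − 2(q_Y + q_X)) − 39q_Y.
∂π/∂q_Y = 273 − 4q_Y − 2q_X = 0, so q_Y = 68.25 − 0.5q_X.
By the same steps for X: q_X = 72 − 0.5q_Y.
Plugging q_X into Y's best response: q_Y = 68.25 − 0.5(72 − 0.5q_Y) ⇒ 0.75q_Y = 32.25, so q_Y = 43.
Then q_X = 72 − 0.5·43 = 50.5.

43, 50.5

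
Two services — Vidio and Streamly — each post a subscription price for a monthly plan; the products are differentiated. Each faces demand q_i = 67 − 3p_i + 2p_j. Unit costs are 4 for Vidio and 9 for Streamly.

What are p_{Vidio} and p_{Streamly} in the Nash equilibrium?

20.6875, 22.5625

Vidio's profit: π = (p_{Vidio} − 4)(67 − 3p_{Vidio} + 2p_{Streamly}).
∂π/∂p_{Vidio} = 79 − 6p_{Vidio} + 2p_{Streamly} = 0 ⇒ p_{Vidio} = 79/6 + (1/3)p_{Streamly}.
Similarly p_{Streamly} = 47/3 + (1/3)p_{Vidio}.
Solving the two reaction functions simultaneously: (1 − (1/3)(1/3))p_{Vidio} = 79/6 + (1/3)·(47/3), so (8/9)p_{Vidio} = 331/18 and p_{Vidio} = 20.6875.
Then p_{Streamly} = 47/3 + (1/3)·20.6875 = 22.5625.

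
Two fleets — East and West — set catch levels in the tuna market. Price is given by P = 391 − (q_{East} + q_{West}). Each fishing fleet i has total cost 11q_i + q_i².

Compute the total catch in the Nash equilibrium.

152

Fishing fleet East's profit: π = q_{East}(391 − (q_{East} + q_{West})) − 11q_{East} − q_{East}².
∂π/∂q_{East} = 380 − 4q_{East} − q_{West} = 0, so q_{East} = 95 − 0.25q_{West}.
Setting q_{East} = q_{West} in the reaction function: q_{East} = 95 − 0.25q_{East}, so q_{East} = 95 / 1.25 = 76.
Total catch: 76 + 76 = 152.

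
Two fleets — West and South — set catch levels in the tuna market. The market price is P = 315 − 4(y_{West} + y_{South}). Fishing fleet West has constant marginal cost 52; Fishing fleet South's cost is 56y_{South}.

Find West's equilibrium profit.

Fishing fleet West's profit: π = y_{West}(315 − 4(y_{West} + y_{South})) − 52y_{West}.
∂π/∂y_{West} = 263 − 8y_{West} − 4y_{South} = 0, so y_{West} = 32.875 − 0.5y_{South}.
By the same steps for South: y_{South} = 32.375 − 0.5y_{West}.
Substituting the second reaction function into the first: y_{West} = 32.875 − 0.5(32.375 − 0.5y_{West}), which gives 0.75y_{West} = 16.6875 ⇒ y_{West} = 22.25.
Then y_{South} = 32.375 − 0.5·22.25 = 21.25.
Price P = 315 − 4·43.5 = 141.
West's profit: (141 − 52)·22.25 = 1980.25.

1980.25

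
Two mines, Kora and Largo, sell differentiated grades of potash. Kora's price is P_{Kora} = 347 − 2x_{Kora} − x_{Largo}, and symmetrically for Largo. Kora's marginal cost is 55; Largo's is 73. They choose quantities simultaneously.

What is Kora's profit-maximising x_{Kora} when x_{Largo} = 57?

58.75

Mine Kora's profit: π = x_{Kora}(347 − 2x_{Kora} − x_{Largo}) − 55x_{Kora}.
∂π/∂x_{Kora} = 292 − 4x_{Kora} − x_{Largo} = 0 ⇒ x_{Kora} = 73 − 0.25x_{Largo}.
At x_{Largo} = 57: x_{Kora} = 73 − 0.25·57 = 58.75.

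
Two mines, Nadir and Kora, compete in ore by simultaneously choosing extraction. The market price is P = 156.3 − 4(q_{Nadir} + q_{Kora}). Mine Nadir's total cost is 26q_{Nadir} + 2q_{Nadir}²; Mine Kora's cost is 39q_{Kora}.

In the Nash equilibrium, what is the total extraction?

18.245

Mine Nadir's profit: π = q_{Nadir}(156.3 − 4(q_{Nadir} + q_{Kora})) − 26q_{Nadir} − 2q_{Nadir}².
∂π/∂q_{Nadir} = 130.3 − 12q_{Nadir} − 4q_{Kora} = 0, so q_{Nadir} = 1303/120 − (1/3)q_{Kora}.
For Kora: ∂π/∂q_{Kora} = 117.3 − 8q_{Kora} − 4q_{Nadir} = 0 ⇒ q_{Kora} = 14.6625 − 0.5q_{Nadir}.
Substituting the second reaction function into the first: q_{Nadir} = 1303/120 − (1/3)(14.6625 − 0.5q_{Nadir}), which gives (5/6)q_{Nadir} = 1433/240 ⇒ q_{Nadir} = 7.165.
Then q_{Kora} = 14.6625 − 0.5·7.165 = 11.08.
Total extraction: 7.165 + 11.08 = 18.245.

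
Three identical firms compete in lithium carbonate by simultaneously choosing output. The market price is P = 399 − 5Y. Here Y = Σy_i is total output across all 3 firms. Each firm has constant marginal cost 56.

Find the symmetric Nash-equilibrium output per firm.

17.15

A representative firm's profit is π_i = y_i(399 − 5Y) − 56y_i, with Y = y_i + Σ_{j≠i} y_j.
First-order condition: 343 − 10y_i − 5Σ_{j≠i} y_j = 0.
Imposing symmetry (y_j = y for all j) turns Σ_{j≠i} y_j into 2y, so 343 = 20y and y = 17.15.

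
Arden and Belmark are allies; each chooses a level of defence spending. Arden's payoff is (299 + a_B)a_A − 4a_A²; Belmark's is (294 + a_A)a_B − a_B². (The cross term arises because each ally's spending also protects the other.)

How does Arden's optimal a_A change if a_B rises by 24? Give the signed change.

Expanding Arden's payoff: 299a_A + a_Ba_A − 4a_A².
∂π/∂a_A = 299 + a_B − 8a_A = 0, so a_A = 37.375 + 0.125a_B.
The reaction-function slope is 0.125, so a 24-unit rise in a_B moves a_A by 0.125 × 24 = 3. Arden's best response rises — the actions are strategic complements.

3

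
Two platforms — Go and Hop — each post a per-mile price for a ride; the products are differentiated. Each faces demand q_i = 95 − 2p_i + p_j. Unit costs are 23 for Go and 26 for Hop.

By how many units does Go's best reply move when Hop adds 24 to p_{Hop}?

6

Go's profit: π = (p_{Go} − 23)(95 − 2p_{Go} + p_{Hop}).
∂π/∂p_{Go} = 141 − 4p_{Go} + p_{Hop} = 0 ⇒ p_{Go} = 35.25 + 0.25p_{Hop}.
The reaction-function slope is 0.25, so a 24-unit rise in p_{Hop} moves p_{Go} by 0.25 × 24 = 6. Go's best response rises — the actions are strategic complements.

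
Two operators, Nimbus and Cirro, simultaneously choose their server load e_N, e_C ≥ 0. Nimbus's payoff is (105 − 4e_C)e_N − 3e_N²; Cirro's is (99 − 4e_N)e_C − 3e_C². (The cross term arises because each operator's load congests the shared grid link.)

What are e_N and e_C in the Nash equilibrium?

11.7, 8.7

Expanding Nimbus's payoff: 105e_N − 4e_Ce_N − 3e_N².
∂π/∂e_N = 105 − 4e_C − 6e_N = 0, so e_N = 17.5 − (2/3)e_C.
Likewise for Cirro: e_C = 16.5 − (2/3)e_N.
Substituting the second reaction function into the first: e_N = 17.5 − (2/3)(16.5 − (2/3)e_N), which gives (5/9)e_N = 6.5 ⇒ e_N = 11.7.
Then e_C = 16.5 − (2/3)·11.7 = 8.7.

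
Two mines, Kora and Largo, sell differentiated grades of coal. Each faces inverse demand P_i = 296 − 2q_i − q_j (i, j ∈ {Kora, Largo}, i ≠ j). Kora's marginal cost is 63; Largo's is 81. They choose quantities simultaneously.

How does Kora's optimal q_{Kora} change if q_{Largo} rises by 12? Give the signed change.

Mine Kora's profit: π = q_{Kora}(296 − 2q_{Kora} − q_{Largo}) − 63q_{Kora}.
∂π/∂q_{Kora} = 233 − 4q_{Kora} − q_{Largo} = 0 ⇒ q_{Kora} = 58.25 − 0.25q_{Largo}.
The reaction-function slope is −0.25, so a 12-unit rise in q_{Largo} moves q_{Kora} by −0.25 × 12 = −3. Kora's best response falls — the actions are strategic substitutes.

-3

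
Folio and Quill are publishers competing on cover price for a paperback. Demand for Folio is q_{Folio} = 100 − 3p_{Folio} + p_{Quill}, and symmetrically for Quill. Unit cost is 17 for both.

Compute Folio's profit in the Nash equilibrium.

522.72

Folio's profit: π = (p_{Folio} − 17)(100 − 3p_{Folio} + p_{Quill}).
∂π/∂p_{Folio} = 151 − 6p_{Folio} + p_{Quill} = 0 ⇒ p_{Folio} = 151/6 + (1/6)p_{Quill}.
The game is symmetric, so in equilibrium p_{Quill} = p_{Folio}: the reaction function gives (5/6)p_{Folio} = 151/6, hence p_{Folio} = 30.2.
q_{Folio} = 100 − 3·30.2 + 30.2 = 39.6.
Profit = (30.2 − 17)·39.6 = 522.72.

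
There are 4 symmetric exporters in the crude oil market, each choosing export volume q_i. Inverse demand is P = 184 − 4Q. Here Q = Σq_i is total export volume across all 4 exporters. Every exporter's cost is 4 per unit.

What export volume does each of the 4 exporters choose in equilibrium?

9

A representative exporter's profit is π_i = q_i(184 − 4Q) − 4q_i, with Q = q_i + Σ_{j≠i} q_j.
First-order condition: 180 − 8q_i − 4Σ_{j≠i} q_j = 0.
Imposing symmetry (q_j = q for all j) turns Σ_{j≠i} q_j into 3q, so 180 = 20q and q = 9.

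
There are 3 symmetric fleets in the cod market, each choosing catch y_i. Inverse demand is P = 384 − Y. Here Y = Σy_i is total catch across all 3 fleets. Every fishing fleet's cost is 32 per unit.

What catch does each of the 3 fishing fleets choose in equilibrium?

A representative fishing fleet's profit is π_i = y_i(384 − Y) − 32y_i, with Y = y_i + Σ_{j≠i} y_j.
First-order condition: 352 − 2y_i − Σ_{j≠i} y_j = 0.
In a symmetric equilibrium every fishing fleet chooses the same y, so Σ_{j≠i} y_j = 2y. The condition becomes 352 − 4y = 0, giving y = 352/4 = 88.

88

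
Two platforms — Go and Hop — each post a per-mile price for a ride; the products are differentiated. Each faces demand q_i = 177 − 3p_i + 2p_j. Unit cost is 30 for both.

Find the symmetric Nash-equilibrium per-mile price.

66.75

Go's profit: π = (p_{Go} − 30)(177 − 3p_{Go} + 2p_{Hop}).
∂π/∂p_{Go} = 267 − 6p_{Go} + 2p_{Hop} = 0 ⇒ p_{Go} = 44.5 + (1/3)p_{Hop}.
By symmetry p_{Hop} = p_{Go}; substituting into the reaction function, (2/3)p_{Go} = 44.5 and p_{Go} = 66.75.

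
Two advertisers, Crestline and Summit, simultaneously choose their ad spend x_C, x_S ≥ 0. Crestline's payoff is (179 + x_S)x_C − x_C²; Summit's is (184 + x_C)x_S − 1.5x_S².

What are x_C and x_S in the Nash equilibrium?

Expanding Crestline's payoff: 179x_C + x_Sx_C − x_C².
∂π/∂x_C = 179 + x_S − 2x_C = 0, so x_C = 89.5 + 0.5x_S.
Likewise for Summit: x_S = 184/3 + (1/3)x_C.
Substituting the second reaction function into the first: x_C = 89.5 + 0.5(184/3 + (1/3)x_C), which gives (5/6)x_C = 721/6 ⇒ x_C = 144.2.
Then x_S = 184/3 + (1/3)·144.2 = 109.4.

144.2, 109.4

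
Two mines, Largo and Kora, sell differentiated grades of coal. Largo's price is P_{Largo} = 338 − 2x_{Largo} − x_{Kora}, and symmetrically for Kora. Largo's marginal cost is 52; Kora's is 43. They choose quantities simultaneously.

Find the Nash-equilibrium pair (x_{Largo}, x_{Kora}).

56.6, 59.6

Mine Largo's profit: π = x_{Largo}(338 − 2x_{Largo} − x_{Kora}) − 52x_{Largo}.
∂π/∂x_{Largo} = 286 − 4x_{Largo} − x_{Kora} = 0 ⇒ x_{Largo} = 71.5 − 0.25x_{Kora}.
Similarly x_{Kora} = 73.75 − 0.25x_{Largo}.
Plugging x_{Kora} into Largo's best response: x_{Largo} = 71.5 − 0.25(73.75 − 0.25x_{Largo}) ⇒ 0.9375x_{Largo} = 53.0625, so x_{Largo} = 56.6.
Then x_{Kora} = 73.75 − 0.25·56.6 = 59.6.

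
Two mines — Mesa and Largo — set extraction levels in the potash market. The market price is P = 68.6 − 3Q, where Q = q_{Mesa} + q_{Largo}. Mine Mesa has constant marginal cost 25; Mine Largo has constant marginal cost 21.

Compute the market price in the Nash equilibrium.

38.2

Mine Mesa's profit: π = q_{Mesa}(68.6 − 3(q_{Mesa} + q_{Largo})) − 25q_{Mesa}.
∂π/∂q_{Mesa} = 43.6 − 6q_{Mesa} − 3q_{Largo} = 0, so q_{Mesa} = 109/15 − 0.5q_{Largo}.
By the same steps for Largo: q_{Largo} = 119/15 − 0.5q_{Mesa}.
Plugging q_{Largo} into Mesa's best response: q_{Mesa} = 109/15 − 0.5(119/15 − 0.5q_{Mesa}) ⇒ 0.75q_{Mesa} = 3.3, so q_{Mesa} = 4.4.
Then q_{Largo} = 119/15 − 0.5·4.4 = 86/15.
Equilibrium price: P = 68.6 − 3·(152/15) = 38.2.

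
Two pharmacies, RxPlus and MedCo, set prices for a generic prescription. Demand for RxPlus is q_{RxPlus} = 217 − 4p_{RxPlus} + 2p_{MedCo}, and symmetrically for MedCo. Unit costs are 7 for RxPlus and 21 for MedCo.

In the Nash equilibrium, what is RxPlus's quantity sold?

142.8

RxPlus's profit: π = (p_{RxPlus} − 7)(217 − 4p_{RxPlus} + 2p_{MedCo}).
∂π/∂p_{RxPlus} = 245 − 8p_{RxPlus} + 2p_{MedCo} = 0 ⇒ p_{RxPlus} = 30.625 + 0.25p_{MedCo}.
Similarly p_{MedCo} = 37.625 + 0.25p_{RxPlus}.
Plugging p_{MedCo} into RxPlus's best response: p_{RxPlus} = 30.625 + 0.25(37.625 + 0.25p_{RxPlus}) ⇒ 0.9375p_{RxPlus} = 1281/32, so p_{RxPlus} = 42.7.
Then p_{MedCo} = 37.625 + 0.25·42.7 = 48.3.
q_{RxPlus} = 217 − 4·42.7 + 2·48.3 = 142.8.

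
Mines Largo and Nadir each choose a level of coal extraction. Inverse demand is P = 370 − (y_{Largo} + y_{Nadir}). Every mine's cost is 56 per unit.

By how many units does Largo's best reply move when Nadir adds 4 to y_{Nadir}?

Mine Largo's profit: π = y_{Largo}(370 − (y_{Largo} + y_{Nadir})) − 56y_{Largo}.
∂π/∂y_{Largo} = 314 − 2y_{Largo} − y_{Nadir} = 0, so y_{Largo} = 157 − 0.5y_{Nadir}.
The reaction-function slope is −0.5, so a 4-unit rise in y_{Nadir} moves y_{Largo} by −0.5 × 4 = −2. Largo's best response falls — the actions are strategic substitutes.

-2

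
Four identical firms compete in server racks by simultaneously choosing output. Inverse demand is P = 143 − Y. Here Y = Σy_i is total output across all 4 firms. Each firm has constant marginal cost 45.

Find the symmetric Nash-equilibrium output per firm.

19.6

A representative firm's profit is π_i = y_i(143 − Y) − 45y_i, with Y = y_i + Σ_{j≠i} y_j.
First-order condition: 98 − 2y_i − Σ_{j≠i} y_j = 0.
In a symmetric equilibrium every firm chooses the same y, so Σ_{j≠i} y_j = 3y. The condition becomes 98 − 5y = 0, giving y = 98/5 = 19.6.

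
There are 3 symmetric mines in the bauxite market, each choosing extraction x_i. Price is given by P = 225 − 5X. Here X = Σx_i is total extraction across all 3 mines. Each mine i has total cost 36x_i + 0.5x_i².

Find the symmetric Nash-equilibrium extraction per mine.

A representative mine's profit is π_i = x_i(225 − 5X) − 36x_i − 0.5x_i², with X = x_i + Σ_{j≠i} x_j.
First-order condition: 189 − 11x_i − 5Σ_{j≠i} x_j = 0.
In a symmetric equilibrium every mine chooses the same x, so Σ_{j≠i} x_j = 2x. The condition becomes 189 − 21x = 0, giving x = 189/21 = 9.

9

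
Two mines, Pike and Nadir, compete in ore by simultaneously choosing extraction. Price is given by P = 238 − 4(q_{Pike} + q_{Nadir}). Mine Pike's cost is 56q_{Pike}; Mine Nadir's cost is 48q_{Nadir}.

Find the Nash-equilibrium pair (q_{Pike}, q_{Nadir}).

Mine Pike's profit: π = q_{Pike}(238 − 4(q_{Pike} + q_{Nadir})) − 56q_{Pike}.
∂π/∂q_{Pike} = 182 − 8q_{Pike} − 4q_{Nadir} = 0, so q_{Pike} = 22.75 − 0.5q_{Nadir}.
By the same steps for Nadir: q_{Nadir} = 23.75 − 0.5q_{Pike}.
Plugging q_{Nadir} into Pike's best response: q_{Pike} = 22.75 − 0.5(23.75 − 0.5q_{Pike}) ⇒ 0.75q_{Pike} = 10.875, so q_{Pike} = 14.5.
Then q_{Nadir} = 23.75 − 0.5·14.5 = 16.5.

14.5, 16.5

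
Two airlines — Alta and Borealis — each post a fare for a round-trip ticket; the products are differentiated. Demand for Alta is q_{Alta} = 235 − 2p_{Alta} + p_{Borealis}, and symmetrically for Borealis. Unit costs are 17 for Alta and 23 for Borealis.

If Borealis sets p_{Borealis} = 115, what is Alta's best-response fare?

Alta's profit: π = (p_{Alta} − 17)(235 − 2p_{Alta} + p_{Borealis}).
∂π/∂p_{Alta} = 269 − 4p_{Alta} + p_{Borealis} = 0 ⇒ p_{Alta} = 67.25 + 0.25p_{Borealis}.
At p_{Borealis} = 115: p_{Alta} = 67.25 + 0.25·115 = 96.

96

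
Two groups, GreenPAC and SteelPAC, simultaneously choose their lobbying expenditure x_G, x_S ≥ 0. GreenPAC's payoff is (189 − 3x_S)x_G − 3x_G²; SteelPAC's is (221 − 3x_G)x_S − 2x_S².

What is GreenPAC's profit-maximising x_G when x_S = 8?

Expanding GreenPAC's payoff: 189x_G − 3x_Sx_G − 3x_G².
∂π/∂x_G = 189 − 3x_S − 6x_G = 0, so x_G = 31.5 − 0.5x_S.
At x_S = 8: x_G = 31.5 − 0.5·8 = 27.5.

27.5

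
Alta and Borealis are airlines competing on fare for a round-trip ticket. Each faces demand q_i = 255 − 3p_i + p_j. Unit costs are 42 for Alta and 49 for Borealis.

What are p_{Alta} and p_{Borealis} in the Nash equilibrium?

76.8, 79.8

Alta's profit: π = (p_{Alta} − 42)(255 − 3p_{Alta} + p_{Borealis}).
∂π/∂p_{Alta} = 381 − 6p_{Alta} + p_{Borealis} = 0 ⇒ p_{Alta} = 63.5 + (1/6)p_{Borealis}.
Similarly p_{Borealis} = 67 + (1/6)p_{Alta}.
Plugging p_{Borealis} into Alta's best response: p_{Alta} = 63.5 + (1/6)(67 + (1/6)p_{Alta}) ⇒ (35/36)p_{Alta} = 224/3, so p_{Alta} = 76.8.
Then p_{Borealis} = 67 + (1/6)·76.8 = 79.8.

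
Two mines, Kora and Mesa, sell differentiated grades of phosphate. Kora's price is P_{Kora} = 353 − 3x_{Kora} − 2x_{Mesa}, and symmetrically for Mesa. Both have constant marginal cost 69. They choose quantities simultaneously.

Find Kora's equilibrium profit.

Mine Kora's profit: π = x_{Kora}(353 − 3x_{Kora} − 2x_{Mesa}) − 69x_{Kora}.
∂π/∂x_{Kora} = 284 − 6x_{Kora} − 2x_{Mesa} = 0 ⇒ x_{Kora} = 142/3 − (1/3)x_{Mesa}.
By symmetry x_{Mesa} = x_{Kora}; substituting into the reaction function, (4/3)x_{Kora} = 142/3 and x_{Kora} = 35.5.
P_{Kora} = 353 − 3·35.5 − 2·35.5 = 175.5.
Profit = (175.5 − 69)·35.5 = 3780.75.

3780.75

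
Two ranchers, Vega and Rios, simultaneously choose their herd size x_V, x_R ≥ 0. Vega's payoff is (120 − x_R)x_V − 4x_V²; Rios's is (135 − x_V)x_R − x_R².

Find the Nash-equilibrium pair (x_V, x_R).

Expanding Vega's payoff: 120x_V − x_Rx_V − 4x_V².
∂π/∂x_V = 120 − x_R − 8x_V = 0, so x_V = 15 − 0.125x_R.
Likewise for Rios: x_R = 67.5 − 0.5x_V.
Solving the two reaction functions simultaneously: (1 − (−0.125)(−0.5))x_V = 15 − 0.125·67.5, so 0.9375x_V = 6.5625 and x_V = 7.
Then x_R = 67.5 − 0.5·7 = 64.

7, 64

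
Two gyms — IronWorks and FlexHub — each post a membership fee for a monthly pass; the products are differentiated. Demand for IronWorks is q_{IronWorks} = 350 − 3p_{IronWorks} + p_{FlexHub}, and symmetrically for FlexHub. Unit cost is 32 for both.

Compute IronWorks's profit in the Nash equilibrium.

9815.52

IronWorks's profit: π = (p_{IronWorks} − 32)(350 − 3p_{IronWorks} + p_{FlexHub}).
∂π/∂p_{IronWorks} = 446 − 6p_{IronWorks} + p_{FlexHub} = 0 ⇒ p_{IronWorks} = 223/3 + (1/6)p_{FlexHub}.
Setting p_{IronWorks} = p_{FlexHub} in the reaction function: p_{IronWorks} = 223/3 + (1/6)p_{IronWorks}, so p_{IronWorks} = (223/3) / (5/6) = 89.2.
q_{IronWorks} = 350 − 3·89.2 + 89.2 = 171.6.
Profit = (89.2 − 32)·171.6 = 9815.52.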